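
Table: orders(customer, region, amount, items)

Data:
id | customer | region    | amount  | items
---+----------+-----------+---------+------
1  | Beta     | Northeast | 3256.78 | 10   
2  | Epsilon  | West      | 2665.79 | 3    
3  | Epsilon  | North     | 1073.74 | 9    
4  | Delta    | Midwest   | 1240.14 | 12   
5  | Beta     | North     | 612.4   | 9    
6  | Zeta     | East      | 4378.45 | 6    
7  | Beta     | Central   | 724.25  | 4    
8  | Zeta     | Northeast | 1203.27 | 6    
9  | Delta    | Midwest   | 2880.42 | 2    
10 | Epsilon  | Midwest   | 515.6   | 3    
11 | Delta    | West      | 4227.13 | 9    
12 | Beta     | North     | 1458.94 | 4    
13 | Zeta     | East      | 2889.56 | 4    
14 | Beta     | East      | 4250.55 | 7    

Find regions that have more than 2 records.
SELECT region, COUNT(*) as cnt
FROM orders
GROUP BY region
HAVING COUNT(*) > 2

Result:
  East: 3
  Midwest: 3
  North: 3

Note: HAVING filters groups after aggregation, WHERE filters rows before.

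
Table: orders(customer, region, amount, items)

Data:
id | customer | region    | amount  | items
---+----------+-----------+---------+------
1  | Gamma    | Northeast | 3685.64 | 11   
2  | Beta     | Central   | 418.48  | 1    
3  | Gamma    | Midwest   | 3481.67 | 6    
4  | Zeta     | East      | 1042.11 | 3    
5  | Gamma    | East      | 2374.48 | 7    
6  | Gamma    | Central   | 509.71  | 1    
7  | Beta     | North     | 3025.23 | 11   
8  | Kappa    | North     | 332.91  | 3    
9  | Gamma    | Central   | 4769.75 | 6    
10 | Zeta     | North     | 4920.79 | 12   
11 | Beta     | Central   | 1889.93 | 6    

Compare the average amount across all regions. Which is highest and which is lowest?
SELECT region, AVG(amount)
FROM orders
GROUP BY region
ORDER BY AVG(amount)

All groups:
  East: 1708.30
  Central: 1896.97
  North: 2759.64
  Midwest: 3481.67
  Northeast: 3685.64

Highest: Northeast (3685.64)
Lowest: East (1708.30)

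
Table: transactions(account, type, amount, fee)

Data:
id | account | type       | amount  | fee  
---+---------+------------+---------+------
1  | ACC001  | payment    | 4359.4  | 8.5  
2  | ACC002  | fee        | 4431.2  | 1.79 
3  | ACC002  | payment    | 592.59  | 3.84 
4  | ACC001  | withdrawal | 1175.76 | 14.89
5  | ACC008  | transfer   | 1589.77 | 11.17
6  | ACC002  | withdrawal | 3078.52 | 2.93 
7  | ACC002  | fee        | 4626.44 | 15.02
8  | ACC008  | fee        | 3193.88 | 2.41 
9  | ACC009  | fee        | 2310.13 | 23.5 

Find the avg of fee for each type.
SELECT type, AVG(fee) as result
FROM transactions
GROUP BY type

Result:
  fee: 10.68
  payment: 6.17
  transfer: 11.17
  withdrawal: 8.91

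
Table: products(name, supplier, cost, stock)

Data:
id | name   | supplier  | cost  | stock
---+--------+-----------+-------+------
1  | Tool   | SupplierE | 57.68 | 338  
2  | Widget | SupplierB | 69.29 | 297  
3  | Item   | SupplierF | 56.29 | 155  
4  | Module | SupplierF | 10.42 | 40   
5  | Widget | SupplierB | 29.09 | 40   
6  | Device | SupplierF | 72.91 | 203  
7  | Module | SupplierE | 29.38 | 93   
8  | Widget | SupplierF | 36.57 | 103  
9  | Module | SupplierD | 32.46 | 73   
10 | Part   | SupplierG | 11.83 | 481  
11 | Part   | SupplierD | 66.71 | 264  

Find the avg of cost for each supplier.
SELECT supplier, AVG(cost) as result
FROM products
GROUP BY supplier

Result:
  SupplierB: 49.19
  SupplierD: 49.59
  SupplierE: 43.53
  SupplierF: 44.05
  SupplierG: 11.83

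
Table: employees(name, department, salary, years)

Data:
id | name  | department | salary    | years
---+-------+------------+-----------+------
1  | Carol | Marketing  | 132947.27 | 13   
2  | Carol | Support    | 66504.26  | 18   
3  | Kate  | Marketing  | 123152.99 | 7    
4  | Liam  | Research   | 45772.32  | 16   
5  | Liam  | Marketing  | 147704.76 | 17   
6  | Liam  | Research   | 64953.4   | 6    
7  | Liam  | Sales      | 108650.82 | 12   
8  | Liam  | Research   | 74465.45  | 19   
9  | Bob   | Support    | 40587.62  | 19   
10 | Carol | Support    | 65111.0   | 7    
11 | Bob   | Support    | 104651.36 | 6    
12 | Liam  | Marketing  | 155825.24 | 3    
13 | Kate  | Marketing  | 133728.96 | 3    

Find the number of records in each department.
SELECT department, COUNT(*) as count
FROM employees
GROUP BY department

Result:
  Marketing: 5
  Research: 3
  Sales: 1
  Support: 4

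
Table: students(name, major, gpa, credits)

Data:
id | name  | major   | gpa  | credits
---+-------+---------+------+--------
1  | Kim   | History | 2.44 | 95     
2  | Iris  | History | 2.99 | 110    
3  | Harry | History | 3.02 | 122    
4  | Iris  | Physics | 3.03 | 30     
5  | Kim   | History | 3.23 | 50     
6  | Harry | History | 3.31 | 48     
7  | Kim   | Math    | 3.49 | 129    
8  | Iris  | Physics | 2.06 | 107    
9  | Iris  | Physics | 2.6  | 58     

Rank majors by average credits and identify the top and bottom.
SELECT major, AVG(credits)
FROM students
GROUP BY major
ORDER BY AVG(credits)

All groups:
  Physics: 65.00
  History: 85.00
  Math: 129.00

Highest: Math (129.00)
Lowest: Physics (65.00)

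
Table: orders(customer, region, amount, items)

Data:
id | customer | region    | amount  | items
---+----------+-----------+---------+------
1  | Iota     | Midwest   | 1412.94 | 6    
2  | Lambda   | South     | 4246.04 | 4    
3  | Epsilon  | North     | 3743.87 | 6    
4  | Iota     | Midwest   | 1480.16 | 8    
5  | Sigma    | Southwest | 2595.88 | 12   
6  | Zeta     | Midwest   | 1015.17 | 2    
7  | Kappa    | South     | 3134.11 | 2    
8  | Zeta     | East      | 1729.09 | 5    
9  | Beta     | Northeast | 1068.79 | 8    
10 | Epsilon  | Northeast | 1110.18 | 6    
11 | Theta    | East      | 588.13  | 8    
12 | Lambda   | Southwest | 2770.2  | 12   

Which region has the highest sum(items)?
SELECT region, SUM(items) as val
FROM orders
GROUP BY region
ORDER BY val DESC
LIMIT 1

Result: Southwest with sum(items) = 24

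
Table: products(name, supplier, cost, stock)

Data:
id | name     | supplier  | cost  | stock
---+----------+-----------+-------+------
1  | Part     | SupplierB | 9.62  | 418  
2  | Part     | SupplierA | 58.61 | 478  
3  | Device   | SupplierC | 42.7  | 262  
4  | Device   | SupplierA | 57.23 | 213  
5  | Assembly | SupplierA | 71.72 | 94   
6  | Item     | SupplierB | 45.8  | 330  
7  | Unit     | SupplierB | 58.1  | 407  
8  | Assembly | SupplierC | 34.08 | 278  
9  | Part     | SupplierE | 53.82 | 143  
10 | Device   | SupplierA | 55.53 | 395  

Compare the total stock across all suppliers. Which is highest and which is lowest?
SELECT supplier, SUM(stock)
FROM products
GROUP BY supplier
ORDER BY SUM(stock)

All groups:
  SupplierE: 143
  SupplierC: 540
  SupplierB: 1155
  SupplierA: 1180

Highest: SupplierA (1180)
Lowest: SupplierE (143)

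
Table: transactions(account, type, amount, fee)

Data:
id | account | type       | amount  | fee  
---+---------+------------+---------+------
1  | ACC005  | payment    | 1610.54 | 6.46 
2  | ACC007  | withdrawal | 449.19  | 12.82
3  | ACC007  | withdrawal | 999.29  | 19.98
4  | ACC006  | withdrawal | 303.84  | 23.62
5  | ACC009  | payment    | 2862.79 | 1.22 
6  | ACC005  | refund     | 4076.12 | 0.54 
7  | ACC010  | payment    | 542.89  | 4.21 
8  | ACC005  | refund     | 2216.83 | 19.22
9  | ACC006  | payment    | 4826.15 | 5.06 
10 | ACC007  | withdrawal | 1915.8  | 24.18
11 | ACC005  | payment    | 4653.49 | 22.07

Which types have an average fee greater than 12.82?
SELECT type, AVG(fee)
FROM transactions
GROUP BY type
HAVING AVG(fee) > 12.82

Result:
  withdrawal: avg=20.15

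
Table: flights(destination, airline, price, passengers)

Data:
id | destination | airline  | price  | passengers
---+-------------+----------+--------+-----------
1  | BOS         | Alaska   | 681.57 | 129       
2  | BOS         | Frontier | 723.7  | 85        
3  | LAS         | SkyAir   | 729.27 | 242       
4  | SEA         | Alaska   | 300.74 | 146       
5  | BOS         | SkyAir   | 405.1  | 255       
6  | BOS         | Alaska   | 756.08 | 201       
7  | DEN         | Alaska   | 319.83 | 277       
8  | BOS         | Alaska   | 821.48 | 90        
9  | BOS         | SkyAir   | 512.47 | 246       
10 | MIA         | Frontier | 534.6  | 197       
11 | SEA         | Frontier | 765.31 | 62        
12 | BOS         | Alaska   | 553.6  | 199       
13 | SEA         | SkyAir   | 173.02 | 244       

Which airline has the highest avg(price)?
SELECT airline, AVG(price) as val
FROM flights
GROUP BY airline
ORDER BY val DESC
LIMIT 1

Result: Frontier with avg(price) = 674.54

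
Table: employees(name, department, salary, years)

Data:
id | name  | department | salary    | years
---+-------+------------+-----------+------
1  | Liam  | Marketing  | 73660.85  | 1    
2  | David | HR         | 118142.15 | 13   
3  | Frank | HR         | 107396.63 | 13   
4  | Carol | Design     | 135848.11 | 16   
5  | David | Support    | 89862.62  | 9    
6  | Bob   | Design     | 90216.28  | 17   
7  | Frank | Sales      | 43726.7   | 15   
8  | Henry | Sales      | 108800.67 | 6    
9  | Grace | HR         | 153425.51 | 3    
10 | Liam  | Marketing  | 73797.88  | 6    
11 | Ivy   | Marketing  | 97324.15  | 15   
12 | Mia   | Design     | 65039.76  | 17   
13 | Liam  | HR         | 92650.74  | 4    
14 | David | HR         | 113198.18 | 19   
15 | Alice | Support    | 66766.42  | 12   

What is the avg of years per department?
SELECT department, AVG(years) as result
FROM employees
GROUP BY department

Result:
  Design: 16.67
  HR: 10.40
  Marketing: 7.33
  Sales: 10.50
  Support: 10.50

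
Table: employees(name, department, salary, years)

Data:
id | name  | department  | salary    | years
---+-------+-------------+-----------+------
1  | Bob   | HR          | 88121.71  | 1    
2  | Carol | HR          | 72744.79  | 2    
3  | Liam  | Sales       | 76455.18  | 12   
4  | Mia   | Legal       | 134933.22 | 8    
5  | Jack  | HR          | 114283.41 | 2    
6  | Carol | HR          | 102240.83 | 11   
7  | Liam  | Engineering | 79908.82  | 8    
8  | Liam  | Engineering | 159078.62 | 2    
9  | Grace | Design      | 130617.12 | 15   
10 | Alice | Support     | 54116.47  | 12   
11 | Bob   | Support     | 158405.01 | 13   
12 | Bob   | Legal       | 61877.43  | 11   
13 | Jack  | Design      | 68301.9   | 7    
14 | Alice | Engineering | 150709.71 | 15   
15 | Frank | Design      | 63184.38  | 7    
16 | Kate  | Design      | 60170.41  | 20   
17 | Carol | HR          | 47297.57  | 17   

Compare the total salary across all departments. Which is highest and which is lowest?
SELECT department, SUM(salary)
FROM employees
GROUP BY department
ORDER BY SUM(salary)

All groups:
  Sales: 76455.18
  Legal: 196810.65
  Support: 212521.48
  Design: 322273.81
  Engineering: 389697.15
  HR: 424688.31

Highest: HR (424688.31)
Lowest: Sales (76455.18)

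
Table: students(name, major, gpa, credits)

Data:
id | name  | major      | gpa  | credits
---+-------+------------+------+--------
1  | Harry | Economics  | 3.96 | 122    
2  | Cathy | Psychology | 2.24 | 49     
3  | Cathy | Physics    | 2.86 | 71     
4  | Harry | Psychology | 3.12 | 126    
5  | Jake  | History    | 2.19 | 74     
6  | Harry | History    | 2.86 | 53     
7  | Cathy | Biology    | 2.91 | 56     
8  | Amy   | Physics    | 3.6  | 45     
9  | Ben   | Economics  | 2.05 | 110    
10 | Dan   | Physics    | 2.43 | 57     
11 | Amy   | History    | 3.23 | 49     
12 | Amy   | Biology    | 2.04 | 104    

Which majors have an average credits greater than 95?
SELECT major, AVG(credits)
FROM students
GROUP BY major
HAVING AVG(credits) > 95

Result:
  Economics: avg=116.00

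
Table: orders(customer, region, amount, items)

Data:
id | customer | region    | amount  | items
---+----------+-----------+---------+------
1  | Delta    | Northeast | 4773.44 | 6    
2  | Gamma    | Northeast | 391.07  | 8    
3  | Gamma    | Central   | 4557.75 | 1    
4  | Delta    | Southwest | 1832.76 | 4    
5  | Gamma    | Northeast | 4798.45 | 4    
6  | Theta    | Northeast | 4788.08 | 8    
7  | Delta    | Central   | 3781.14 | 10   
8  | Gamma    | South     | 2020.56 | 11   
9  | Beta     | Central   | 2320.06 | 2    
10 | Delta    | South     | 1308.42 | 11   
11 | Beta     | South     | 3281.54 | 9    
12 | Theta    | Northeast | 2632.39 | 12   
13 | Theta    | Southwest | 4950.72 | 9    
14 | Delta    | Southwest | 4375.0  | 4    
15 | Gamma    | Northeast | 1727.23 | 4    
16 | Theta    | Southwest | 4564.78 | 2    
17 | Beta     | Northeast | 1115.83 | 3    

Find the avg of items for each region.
SELECT region, AVG(items) as result
FROM orders
GROUP BY region

Result:
  Central: 4.33
  Northeast: 6.43
  South: 10.33
  Southwest: 4.75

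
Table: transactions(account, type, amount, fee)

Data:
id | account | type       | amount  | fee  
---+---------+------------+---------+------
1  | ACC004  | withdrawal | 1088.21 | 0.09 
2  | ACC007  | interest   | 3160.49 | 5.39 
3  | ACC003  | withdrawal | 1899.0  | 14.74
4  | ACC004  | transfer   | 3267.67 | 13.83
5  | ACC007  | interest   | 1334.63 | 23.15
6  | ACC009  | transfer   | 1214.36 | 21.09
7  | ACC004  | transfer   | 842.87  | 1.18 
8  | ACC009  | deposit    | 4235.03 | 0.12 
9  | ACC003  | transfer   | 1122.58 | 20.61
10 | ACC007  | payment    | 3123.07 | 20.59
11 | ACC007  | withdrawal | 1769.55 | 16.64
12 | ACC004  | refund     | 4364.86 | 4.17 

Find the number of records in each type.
SELECT type, COUNT(*) as count
FROM transactions
GROUP BY type

Result:
  deposit: 1
  interest: 2
  payment: 1
  refund: 1
  transfer: 4
  withdrawal: 3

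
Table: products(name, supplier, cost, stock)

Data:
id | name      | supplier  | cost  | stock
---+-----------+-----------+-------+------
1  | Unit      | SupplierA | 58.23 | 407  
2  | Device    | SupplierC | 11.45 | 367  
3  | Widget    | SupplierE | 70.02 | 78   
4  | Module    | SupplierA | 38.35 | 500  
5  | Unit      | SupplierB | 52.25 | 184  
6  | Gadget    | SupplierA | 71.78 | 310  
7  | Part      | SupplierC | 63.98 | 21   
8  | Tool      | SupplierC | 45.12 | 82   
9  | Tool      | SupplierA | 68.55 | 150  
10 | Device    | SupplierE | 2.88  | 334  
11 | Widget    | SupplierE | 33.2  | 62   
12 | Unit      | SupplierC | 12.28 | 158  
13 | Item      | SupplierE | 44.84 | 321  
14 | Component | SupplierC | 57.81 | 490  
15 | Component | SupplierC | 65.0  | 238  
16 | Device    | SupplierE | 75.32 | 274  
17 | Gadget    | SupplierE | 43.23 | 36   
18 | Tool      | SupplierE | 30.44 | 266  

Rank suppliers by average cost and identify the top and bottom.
SELECT supplier, AVG(cost)
FROM products
GROUP BY supplier
ORDER BY AVG(cost)

All groups:
  SupplierC: 42.61
  SupplierE: 42.85
  SupplierB: 52.25
  SupplierA: 59.23

Highest: SupplierA (59.23)
Lowest: SupplierC (42.61)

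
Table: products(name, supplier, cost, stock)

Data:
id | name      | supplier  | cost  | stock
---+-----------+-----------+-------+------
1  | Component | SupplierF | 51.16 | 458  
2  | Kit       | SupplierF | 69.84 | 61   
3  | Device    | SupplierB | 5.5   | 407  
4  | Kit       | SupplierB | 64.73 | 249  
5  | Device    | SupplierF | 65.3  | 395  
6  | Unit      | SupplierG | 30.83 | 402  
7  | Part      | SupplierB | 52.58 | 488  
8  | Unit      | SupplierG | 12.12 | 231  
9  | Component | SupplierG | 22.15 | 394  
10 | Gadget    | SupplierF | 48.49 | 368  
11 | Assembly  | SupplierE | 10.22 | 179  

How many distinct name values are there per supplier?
SELECT supplier, COUNT(DISTINCT name)
FROM products
GROUP BY supplier

Result:
  SupplierB: 3 distinct
  SupplierE: 1 distinct
  SupplierF: 4 distinct
  SupplierG: 2 distinct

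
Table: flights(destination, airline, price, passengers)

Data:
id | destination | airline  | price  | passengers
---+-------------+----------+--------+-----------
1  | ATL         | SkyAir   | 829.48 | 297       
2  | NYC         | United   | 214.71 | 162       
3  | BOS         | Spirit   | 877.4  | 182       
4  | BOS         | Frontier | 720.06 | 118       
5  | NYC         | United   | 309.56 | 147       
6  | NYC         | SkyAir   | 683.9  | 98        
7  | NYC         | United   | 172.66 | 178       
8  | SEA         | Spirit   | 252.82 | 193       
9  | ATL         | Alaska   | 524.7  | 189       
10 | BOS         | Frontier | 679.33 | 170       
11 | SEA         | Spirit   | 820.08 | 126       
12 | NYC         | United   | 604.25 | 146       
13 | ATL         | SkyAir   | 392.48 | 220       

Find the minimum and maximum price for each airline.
SELECT airline, MIN(price), MAX(price)
FROM flights
GROUP BY airline

Result:
  Alaska: min=524.70, max=524.70
  Frontier: min=679.33, max=720.06
  SkyAir: min=392.48, max=829.48
  Spirit: min=252.82, max=877.40
  United: min=172.66, max=604.25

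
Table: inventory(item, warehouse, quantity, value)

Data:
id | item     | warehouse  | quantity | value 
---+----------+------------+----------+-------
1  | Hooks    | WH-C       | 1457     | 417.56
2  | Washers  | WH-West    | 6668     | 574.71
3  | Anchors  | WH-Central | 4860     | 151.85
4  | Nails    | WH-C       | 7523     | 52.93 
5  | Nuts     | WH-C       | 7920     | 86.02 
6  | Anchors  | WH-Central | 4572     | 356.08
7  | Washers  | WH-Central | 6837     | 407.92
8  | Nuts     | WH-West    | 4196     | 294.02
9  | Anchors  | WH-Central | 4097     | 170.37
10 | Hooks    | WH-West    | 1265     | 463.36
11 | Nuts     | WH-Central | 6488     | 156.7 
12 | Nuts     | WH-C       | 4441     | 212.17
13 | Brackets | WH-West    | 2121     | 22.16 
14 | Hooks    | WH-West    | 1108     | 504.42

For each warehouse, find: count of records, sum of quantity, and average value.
SELECT warehouse,
       COUNT(*) as cnt,
       SUM(quantity) as total_quantity,
       AVG(value) as avg_value
FROM inventory
GROUP BY warehouse

Result:
  WH-C: 4 records, 21341 total quantity, 192.17 avg value
  WH-Central: 5 records, 26854 total quantity, 248.58 avg value
  WH-West: 5 records, 15358 total quantity, 371.73 avg value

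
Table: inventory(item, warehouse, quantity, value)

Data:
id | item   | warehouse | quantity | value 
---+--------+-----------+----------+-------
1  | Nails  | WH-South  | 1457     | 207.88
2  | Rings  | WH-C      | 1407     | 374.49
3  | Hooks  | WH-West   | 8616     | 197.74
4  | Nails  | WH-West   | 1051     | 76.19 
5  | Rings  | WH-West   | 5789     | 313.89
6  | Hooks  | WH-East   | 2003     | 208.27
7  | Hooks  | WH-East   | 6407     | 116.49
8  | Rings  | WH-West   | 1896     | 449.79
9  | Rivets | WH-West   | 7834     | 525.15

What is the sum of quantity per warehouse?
SELECT warehouse, SUM(quantity) as result
FROM inventory
GROUP BY warehouse

Result:
  WH-C: 1407
  WH-East: 8410
  WH-South: 1457
  WH-West: 25186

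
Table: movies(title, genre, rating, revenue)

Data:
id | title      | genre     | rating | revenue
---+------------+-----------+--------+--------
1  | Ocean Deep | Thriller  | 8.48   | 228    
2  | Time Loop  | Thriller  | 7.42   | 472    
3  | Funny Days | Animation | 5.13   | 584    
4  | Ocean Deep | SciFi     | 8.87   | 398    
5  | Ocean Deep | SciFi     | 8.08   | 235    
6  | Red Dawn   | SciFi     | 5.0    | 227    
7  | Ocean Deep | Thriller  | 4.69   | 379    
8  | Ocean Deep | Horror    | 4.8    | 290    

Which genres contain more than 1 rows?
SELECT genre, COUNT(*) as cnt
FROM movies
GROUP BY genre
HAVING COUNT(*) > 1

Result:
  SciFi: 3
  Thriller: 3

Note: HAVING filters groups after aggregation, WHERE filters rows before.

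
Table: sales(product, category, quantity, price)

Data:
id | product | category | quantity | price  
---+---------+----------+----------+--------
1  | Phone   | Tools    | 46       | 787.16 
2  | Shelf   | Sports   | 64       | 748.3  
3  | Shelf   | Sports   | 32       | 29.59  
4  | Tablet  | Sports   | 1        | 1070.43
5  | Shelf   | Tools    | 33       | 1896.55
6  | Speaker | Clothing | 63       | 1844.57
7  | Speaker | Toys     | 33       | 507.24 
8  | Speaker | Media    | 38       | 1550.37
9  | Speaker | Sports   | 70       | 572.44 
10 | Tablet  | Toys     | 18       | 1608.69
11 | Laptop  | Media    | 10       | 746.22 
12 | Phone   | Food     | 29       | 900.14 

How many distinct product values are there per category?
SELECT category, COUNT(DISTINCT product)
FROM sales
GROUP BY category

Result:
  Clothing: 1 distinct
  Food: 1 distinct
  Media: 2 distinct
  Sports: 3 distinct
  Tools: 2 distinct
  Toys: 2 distinct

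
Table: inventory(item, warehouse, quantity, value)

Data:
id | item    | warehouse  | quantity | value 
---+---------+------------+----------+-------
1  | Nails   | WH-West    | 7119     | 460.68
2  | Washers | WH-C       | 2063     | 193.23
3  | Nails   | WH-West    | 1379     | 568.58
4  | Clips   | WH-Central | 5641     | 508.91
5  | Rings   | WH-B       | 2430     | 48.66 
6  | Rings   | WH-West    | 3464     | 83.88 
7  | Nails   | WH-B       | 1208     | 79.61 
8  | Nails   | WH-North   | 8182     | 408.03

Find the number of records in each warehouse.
SELECT warehouse, COUNT(*) as count
FROM inventory
GROUP BY warehouse

Result:
  WH-B: 2
  WH-C: 1
  WH-Central: 1
  WH-North: 1
  WH-West: 3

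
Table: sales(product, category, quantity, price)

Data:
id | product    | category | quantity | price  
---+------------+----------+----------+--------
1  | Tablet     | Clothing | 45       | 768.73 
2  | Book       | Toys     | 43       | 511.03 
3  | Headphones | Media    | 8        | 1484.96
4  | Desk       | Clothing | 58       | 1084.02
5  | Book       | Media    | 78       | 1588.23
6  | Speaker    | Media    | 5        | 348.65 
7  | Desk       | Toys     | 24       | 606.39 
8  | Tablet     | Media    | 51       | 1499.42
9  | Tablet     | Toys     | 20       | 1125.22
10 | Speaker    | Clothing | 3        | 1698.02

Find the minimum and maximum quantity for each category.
SELECT category, MIN(quantity), MAX(quantity)
FROM sales
GROUP BY category

Result:
  Clothing: min=3, max=58
  Media: min=5, max=78
  Toys: min=20, max=43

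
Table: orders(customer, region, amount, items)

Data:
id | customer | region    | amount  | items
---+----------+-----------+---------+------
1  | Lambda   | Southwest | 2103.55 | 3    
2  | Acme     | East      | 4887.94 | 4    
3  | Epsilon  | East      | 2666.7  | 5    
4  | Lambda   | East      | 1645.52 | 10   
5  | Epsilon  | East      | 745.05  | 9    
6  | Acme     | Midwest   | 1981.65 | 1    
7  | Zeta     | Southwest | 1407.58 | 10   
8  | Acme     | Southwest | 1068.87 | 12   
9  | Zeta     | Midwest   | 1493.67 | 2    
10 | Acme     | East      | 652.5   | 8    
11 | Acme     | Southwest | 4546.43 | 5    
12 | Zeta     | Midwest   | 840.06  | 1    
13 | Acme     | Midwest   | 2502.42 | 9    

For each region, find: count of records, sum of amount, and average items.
SELECT region,
       COUNT(*) as cnt,
       SUM(amount) as total_amount,
       AVG(items) as avg_items
FROM orders
GROUP BY region

Result:
  East: 5 records, 10597.71 total amount, 7.20 avg items
  Midwest: 4 records, 6817.80 total amount, 3.25 avg items
  Southwest: 4 records, 9126.43 total amount, 7.50 avg items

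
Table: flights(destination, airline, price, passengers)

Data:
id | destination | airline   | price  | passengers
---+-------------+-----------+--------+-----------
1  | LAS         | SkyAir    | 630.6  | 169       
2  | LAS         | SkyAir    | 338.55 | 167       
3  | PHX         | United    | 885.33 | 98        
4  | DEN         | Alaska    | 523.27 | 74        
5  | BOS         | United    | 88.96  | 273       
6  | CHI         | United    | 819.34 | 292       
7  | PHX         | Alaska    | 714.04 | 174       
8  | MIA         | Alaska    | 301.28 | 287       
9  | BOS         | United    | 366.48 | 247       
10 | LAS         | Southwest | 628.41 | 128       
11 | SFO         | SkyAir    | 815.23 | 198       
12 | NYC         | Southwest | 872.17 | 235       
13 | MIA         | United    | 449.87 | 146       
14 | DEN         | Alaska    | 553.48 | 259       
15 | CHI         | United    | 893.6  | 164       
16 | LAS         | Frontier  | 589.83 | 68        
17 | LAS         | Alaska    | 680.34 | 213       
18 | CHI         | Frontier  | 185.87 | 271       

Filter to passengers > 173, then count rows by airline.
SELECT airline, COUNT(*)
FROM flights
WHERE passengers > 173
GROUP BY airline

Note: WHERE filters rows before grouping.

Result:
  Alaska: 4
  Frontier: 1
  SkyAir: 1
  Southwest: 1
  United: 3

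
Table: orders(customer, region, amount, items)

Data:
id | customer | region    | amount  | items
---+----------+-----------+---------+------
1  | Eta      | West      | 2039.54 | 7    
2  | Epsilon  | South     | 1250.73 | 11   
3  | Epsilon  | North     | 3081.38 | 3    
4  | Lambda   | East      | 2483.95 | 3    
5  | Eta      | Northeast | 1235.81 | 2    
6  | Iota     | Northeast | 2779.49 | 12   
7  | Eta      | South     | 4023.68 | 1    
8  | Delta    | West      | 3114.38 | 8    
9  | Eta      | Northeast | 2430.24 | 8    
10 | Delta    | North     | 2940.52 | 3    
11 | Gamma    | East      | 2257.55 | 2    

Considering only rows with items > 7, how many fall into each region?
SELECT region, COUNT(*)
FROM orders
WHERE items > 7
GROUP BY region

Note: WHERE filters rows before grouping.

Result:
  Northeast: 2
  South: 1
  West: 1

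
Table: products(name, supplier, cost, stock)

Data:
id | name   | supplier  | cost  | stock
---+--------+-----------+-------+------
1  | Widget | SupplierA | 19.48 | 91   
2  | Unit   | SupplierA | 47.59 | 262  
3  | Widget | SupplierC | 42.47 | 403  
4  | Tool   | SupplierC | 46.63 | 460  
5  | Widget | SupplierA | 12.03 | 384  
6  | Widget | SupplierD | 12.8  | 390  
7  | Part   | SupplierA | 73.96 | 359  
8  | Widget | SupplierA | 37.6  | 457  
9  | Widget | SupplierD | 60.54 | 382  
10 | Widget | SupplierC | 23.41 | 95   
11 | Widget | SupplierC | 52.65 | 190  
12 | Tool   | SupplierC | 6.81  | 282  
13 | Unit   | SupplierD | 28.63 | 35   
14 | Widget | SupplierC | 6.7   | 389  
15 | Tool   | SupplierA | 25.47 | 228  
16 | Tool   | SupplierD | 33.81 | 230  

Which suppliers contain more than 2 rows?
SELECT supplier, COUNT(*) as cnt
FROM products
GROUP BY supplier
HAVING COUNT(*) > 2

Result:
  SupplierA: 6
  SupplierC: 6
  SupplierD: 4

Note: HAVING filters groups after aggregation, WHERE filters rows before.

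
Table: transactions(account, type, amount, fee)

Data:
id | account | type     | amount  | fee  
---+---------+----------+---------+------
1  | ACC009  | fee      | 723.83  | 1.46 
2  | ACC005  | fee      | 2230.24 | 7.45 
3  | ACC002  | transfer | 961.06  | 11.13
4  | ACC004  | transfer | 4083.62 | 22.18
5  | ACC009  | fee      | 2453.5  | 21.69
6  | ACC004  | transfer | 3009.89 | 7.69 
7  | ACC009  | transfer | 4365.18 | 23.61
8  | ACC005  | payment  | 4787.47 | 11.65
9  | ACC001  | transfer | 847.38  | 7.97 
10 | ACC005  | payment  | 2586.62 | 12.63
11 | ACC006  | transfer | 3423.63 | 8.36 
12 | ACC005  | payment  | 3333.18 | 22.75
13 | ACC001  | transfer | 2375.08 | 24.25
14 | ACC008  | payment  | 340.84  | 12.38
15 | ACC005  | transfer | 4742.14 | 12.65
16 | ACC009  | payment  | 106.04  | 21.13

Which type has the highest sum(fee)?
SELECT type, SUM(fee) as val
FROM transactions
GROUP BY type
ORDER BY val DESC
LIMIT 1

Result: transfer with sum(fee) = 117.84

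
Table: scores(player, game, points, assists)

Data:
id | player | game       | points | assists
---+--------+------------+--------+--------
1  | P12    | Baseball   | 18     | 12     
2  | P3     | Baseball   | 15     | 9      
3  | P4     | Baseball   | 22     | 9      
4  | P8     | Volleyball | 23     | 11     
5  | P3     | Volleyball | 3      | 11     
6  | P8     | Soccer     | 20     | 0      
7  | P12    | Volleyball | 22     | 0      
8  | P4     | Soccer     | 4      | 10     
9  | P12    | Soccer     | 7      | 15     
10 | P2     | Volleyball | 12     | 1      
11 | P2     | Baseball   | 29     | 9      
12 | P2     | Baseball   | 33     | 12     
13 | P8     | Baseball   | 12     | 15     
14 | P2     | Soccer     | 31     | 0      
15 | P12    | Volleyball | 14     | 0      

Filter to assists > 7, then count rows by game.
SELECT game, COUNT(*)
FROM scores
WHERE assists > 7
GROUP BY game

Note: WHERE filters rows before grouping.

Result:
  Baseball: 6
  Soccer: 2
  Volleyball: 2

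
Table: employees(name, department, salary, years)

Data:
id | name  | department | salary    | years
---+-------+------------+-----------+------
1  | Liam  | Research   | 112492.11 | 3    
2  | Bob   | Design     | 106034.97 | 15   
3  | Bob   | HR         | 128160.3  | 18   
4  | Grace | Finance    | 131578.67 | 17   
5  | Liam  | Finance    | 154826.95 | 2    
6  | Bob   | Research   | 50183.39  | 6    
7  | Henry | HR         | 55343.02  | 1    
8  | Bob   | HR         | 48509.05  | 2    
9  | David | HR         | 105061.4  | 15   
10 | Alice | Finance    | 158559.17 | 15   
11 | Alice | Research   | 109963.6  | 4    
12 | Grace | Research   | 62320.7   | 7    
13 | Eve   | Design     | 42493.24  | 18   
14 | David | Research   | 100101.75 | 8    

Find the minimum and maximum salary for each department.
SELECT department, MIN(salary), MAX(salary)
FROM employees
GROUP BY department

Result:
  Design: min=42493.24, max=106034.97
  Finance: min=131578.67, max=158559.17
  HR: min=48509.05, max=128160.30
  Research: min=50183.39, max=112492.11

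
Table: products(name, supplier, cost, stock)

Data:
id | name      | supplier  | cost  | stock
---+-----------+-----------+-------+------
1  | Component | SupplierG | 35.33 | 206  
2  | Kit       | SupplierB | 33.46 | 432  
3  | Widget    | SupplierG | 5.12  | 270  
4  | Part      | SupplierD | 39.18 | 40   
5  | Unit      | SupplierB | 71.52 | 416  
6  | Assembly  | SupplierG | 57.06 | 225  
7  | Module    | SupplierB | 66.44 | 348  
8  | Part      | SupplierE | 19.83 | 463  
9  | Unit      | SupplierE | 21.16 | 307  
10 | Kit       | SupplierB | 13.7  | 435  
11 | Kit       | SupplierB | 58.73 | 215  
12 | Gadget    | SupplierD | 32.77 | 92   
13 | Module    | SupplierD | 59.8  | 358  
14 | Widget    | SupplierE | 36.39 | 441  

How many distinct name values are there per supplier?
SELECT supplier, COUNT(DISTINCT name)
FROM products
GROUP BY supplier

Result:
  SupplierB: 3 distinct
  SupplierD: 3 distinct
  SupplierE: 3 distinct
  SupplierG: 3 distinct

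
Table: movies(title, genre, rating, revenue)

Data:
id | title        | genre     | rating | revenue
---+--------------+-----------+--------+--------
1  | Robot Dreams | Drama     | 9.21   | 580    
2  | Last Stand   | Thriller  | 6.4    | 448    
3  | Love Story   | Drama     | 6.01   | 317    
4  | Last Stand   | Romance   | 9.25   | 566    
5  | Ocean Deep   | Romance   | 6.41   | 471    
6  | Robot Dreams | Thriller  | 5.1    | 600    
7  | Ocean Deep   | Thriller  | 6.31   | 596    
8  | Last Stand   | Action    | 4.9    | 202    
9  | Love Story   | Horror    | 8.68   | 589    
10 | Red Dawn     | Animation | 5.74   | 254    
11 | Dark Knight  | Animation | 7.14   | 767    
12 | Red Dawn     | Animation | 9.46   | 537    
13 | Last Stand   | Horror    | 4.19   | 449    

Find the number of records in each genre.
SELECT genre, COUNT(*) as count
FROM movies
GROUP BY genre

Result:
  Action: 1
  Animation: 3
  Drama: 2
  Horror: 2
  Romance: 2
  Thriller: 3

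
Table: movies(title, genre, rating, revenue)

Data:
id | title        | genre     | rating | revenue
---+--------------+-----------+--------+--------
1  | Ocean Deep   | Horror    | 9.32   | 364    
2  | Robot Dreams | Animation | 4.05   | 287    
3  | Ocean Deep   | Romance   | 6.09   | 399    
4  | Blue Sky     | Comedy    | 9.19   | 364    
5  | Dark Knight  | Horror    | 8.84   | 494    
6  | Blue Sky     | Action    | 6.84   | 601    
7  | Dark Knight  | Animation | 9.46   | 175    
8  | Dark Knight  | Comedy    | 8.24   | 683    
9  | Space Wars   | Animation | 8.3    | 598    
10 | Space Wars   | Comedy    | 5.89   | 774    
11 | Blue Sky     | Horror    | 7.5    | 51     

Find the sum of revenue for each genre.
SELECT genre, SUM(revenue) as result
FROM movies
GROUP BY genre

Result:
  Action: 601
  Animation: 1060
  Comedy: 1821
  Horror: 909
  Romance: 399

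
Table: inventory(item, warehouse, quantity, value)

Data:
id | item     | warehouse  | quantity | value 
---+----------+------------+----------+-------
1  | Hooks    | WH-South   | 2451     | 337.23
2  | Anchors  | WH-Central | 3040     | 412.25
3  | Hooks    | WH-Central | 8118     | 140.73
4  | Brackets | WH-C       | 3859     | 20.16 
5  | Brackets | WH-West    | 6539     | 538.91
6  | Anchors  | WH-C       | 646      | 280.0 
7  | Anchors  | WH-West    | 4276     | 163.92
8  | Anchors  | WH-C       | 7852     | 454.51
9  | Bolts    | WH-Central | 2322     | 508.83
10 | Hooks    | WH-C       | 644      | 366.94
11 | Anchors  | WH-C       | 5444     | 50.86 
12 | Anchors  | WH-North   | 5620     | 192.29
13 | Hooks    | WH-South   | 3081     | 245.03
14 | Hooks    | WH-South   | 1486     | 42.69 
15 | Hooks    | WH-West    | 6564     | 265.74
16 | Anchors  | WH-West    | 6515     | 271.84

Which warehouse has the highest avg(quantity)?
SELECT warehouse, AVG(quantity) as val
FROM inventory
GROUP BY warehouse
ORDER BY val DESC
LIMIT 1

Result: WH-West with avg(quantity) = 5973.50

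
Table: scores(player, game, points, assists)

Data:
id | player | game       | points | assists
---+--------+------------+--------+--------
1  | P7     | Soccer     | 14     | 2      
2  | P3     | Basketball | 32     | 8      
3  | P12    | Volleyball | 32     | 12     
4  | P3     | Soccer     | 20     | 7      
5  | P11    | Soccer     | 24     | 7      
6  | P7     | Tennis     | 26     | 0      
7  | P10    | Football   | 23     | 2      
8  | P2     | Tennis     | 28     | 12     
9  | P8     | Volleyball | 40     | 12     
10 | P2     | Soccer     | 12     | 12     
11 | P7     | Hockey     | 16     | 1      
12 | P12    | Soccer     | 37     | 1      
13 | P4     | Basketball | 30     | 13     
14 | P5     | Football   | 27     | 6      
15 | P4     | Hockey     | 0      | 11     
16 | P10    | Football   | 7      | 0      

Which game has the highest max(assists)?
SELECT game, MAX(assists) as val
FROM scores
GROUP BY game
ORDER BY val DESC
LIMIT 1

Result: Basketball with max(assists) = 13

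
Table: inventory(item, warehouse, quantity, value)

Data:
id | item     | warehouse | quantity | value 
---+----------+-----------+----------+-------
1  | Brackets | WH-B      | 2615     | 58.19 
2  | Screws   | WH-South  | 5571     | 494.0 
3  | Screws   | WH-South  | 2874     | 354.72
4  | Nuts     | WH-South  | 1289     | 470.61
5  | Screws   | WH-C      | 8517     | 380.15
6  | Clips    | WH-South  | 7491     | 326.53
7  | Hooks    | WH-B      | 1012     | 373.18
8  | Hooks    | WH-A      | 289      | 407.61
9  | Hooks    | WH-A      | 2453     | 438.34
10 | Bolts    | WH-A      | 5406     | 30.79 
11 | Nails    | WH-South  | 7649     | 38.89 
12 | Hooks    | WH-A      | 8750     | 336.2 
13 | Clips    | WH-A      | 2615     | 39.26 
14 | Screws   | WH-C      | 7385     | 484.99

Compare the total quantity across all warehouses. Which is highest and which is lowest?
SELECT warehouse, SUM(quantity)
FROM inventory
GROUP BY warehouse
ORDER BY SUM(quantity)

All groups:
  WH-B: 3627
  WH-C: 15902
  WH-A: 19513
  WH-South: 24874

Highest: WH-South (24874)
Lowest: WH-B (3627)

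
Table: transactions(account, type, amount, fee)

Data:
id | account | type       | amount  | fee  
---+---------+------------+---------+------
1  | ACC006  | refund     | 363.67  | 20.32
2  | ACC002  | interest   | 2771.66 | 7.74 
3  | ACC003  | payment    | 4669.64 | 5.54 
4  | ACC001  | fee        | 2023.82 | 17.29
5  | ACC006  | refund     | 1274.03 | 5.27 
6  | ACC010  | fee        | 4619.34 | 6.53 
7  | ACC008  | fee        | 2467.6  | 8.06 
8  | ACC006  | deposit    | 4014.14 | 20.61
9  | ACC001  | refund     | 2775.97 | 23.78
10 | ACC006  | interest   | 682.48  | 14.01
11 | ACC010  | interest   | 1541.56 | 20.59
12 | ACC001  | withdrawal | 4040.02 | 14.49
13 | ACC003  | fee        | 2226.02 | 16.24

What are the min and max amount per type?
SELECT type, MIN(amount), MAX(amount)
FROM transactions
GROUP BY type

Result:
  deposit: min=4014.14, max=4014.14
  fee: min=2023.82, max=4619.34
  interest: min=682.48, max=2771.66
  payment: min=4669.64, max=4669.64
  refund: min=363.67, max=2775.97
  withdrawal: min=4040.02, max=4040.02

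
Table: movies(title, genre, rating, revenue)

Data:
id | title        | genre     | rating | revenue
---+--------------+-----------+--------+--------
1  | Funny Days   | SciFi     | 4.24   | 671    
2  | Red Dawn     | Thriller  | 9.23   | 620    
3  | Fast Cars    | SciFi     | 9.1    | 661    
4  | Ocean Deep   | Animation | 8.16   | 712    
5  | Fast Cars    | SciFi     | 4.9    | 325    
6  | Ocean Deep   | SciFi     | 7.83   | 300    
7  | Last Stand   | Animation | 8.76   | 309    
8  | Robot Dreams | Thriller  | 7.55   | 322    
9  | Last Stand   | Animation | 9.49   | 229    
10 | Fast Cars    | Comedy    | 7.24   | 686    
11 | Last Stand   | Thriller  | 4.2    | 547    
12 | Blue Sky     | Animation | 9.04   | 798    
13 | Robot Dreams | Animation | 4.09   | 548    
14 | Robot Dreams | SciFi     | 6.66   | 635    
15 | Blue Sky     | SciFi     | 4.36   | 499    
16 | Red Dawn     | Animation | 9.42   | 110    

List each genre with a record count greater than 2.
SELECT genre, COUNT(*) as cnt
FROM movies
GROUP BY genre
HAVING COUNT(*) > 2

Result:
  Animation: 6
  SciFi: 6
  Thriller: 3

Note: HAVING filters groups after aggregation, WHERE filters rows before.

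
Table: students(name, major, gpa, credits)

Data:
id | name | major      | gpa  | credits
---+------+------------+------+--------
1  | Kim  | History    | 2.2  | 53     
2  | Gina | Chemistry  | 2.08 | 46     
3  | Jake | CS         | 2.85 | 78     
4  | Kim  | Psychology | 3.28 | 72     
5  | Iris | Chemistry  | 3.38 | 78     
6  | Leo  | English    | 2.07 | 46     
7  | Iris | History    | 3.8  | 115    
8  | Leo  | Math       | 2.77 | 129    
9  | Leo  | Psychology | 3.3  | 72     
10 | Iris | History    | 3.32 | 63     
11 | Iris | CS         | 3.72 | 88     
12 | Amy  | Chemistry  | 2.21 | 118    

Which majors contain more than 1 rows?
SELECT major, COUNT(*) as cnt
FROM students
GROUP BY major
HAVING COUNT(*) > 1

Result:
  CS: 2
  Chemistry: 3
  History: 3
  Psychology: 2

Note: HAVING filters groups after aggregation, WHERE filters rows before.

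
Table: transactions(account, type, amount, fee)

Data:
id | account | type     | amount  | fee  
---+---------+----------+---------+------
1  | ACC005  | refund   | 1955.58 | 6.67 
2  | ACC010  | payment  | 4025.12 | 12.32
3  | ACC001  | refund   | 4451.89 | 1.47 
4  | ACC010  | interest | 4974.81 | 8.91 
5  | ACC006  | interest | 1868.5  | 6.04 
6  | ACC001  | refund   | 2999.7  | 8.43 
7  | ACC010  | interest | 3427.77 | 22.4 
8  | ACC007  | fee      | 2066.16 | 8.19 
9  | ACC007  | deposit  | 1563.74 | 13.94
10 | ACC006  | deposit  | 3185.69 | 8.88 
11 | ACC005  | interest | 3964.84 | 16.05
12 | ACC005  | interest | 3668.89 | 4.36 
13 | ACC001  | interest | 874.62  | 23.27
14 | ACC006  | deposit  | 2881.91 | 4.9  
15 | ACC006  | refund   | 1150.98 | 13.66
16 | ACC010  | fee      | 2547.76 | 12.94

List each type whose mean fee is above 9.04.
SELECT type, AVG(fee)
FROM transactions
GROUP BY type
HAVING AVG(fee) > 9.04

Result:
  deposit: avg=9.24
  fee: avg=10.57
  interest: avg=13.51
  payment: avg=12.32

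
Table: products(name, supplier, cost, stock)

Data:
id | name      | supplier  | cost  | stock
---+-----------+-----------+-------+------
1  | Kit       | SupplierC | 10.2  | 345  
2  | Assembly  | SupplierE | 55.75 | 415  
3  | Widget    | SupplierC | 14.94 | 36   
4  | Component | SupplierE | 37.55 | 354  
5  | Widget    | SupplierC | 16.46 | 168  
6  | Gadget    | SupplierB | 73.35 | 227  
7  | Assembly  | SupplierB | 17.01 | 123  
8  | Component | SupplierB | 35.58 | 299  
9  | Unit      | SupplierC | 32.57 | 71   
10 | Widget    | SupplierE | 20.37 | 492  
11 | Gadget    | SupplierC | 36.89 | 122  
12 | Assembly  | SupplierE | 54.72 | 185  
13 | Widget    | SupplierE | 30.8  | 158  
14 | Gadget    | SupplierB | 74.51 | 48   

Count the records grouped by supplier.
SELECT supplier, COUNT(*) as count
FROM products
GROUP BY supplier

Result:
  SupplierB: 4
  SupplierC: 5
  SupplierE: 5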